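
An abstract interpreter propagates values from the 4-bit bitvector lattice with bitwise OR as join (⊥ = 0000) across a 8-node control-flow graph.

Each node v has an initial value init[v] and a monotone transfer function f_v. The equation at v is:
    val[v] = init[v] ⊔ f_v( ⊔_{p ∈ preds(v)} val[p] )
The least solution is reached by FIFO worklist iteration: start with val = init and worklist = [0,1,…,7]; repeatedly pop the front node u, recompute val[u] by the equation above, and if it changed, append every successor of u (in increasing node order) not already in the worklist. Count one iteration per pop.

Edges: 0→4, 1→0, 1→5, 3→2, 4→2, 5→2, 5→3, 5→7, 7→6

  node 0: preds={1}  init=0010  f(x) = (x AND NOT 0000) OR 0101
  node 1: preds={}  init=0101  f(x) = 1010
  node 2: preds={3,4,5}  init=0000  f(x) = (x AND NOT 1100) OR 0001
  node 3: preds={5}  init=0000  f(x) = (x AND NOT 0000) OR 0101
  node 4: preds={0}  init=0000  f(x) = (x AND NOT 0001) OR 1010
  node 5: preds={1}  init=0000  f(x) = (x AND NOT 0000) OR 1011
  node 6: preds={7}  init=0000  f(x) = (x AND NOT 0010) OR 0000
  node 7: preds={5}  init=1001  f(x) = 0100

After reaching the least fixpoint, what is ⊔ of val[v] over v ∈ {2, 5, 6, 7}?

Worklist (14 pops):
  #1 pop 0: in=0101 → 0111 (was 0010); enqueue []
  #2 pop 1: in=0000 → 1111 (was 0101); enqueue [0]
  #3 pop 2: in=0000 → 0001 (was 0000); enqueue []
  #4 pop 3: in=0000 → 0101 (was 0000); enqueue [2]
  #5 pop 4: in=0111 → 1110 (was 0000); enqueue []
  #6 pop 5: in=1111 → 1111 (was 0000); enqueue [3]
  #7 pop 6: in=1001 → 1001 (was 0000); enqueue []
  #8 pop 7: in=1111 → 1101 (was 1001); enqueue [6]
  #9 pop 0: in=1111 → 1111 (was 0111); enqueue [4]
  #10 pop 2: in=1111 → 0011 (was 0001); enqueue []
  #11 pop 3: in=1111 → 1111 (was 0101); enqueue [2]
  #12 pop 6: in=1101 → 1101 (was 1001); enqueue []
  #13 pop 4: in=1111 → 1110 (no change)
  #14 pop 2: in=1111 → 0011 (no change)

Fixpoint:
  val[0] = 1111
  val[1] = 1111
  val[2] = 0011
  val[3] = 1111
  val[4] = 1110
  val[5] = 1111
  val[6] = 1101
  val[7] = 1101

1111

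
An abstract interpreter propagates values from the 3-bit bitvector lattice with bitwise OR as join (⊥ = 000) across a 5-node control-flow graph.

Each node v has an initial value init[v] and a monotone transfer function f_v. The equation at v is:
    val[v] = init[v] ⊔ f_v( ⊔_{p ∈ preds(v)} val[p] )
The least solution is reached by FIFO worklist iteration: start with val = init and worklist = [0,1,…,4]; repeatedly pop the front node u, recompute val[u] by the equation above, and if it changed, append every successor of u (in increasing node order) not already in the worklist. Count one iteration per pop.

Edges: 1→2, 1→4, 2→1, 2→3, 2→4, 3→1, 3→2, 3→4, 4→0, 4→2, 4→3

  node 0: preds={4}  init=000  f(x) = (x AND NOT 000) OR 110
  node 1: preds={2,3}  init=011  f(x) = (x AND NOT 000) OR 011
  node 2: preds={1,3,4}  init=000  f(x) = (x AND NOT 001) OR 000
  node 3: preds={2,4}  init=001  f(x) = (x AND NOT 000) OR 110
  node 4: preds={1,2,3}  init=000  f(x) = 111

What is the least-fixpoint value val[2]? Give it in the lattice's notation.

Worklist (11 pops):
  #1 pop 0: in=000 → 110 (was 000); enqueue []
  #2 pop 1: in=001 → 011 (no change)
  #3 pop 2: in=011 → 010 (was 000); enqueue [1]
  #4 pop 3: in=010 → 111 (was 001); enqueue [2]
  #5 pop 4: in=111 → 111 (was 000); enqueue [0,3]
  #6 pop 1: in=111 → 111 (was 011); enqueue [4]
  #7 pop 2: in=111 → 110 (was 010); enqueue [1]
  #8 pop 0: in=111 → 111 (was 110); enqueue []
  #9 pop 3: in=111 → 111 (no change)
  #10 pop 4: in=111 → 111 (no change)
  #11 pop 1: in=111 → 111 (no change)

Fixpoint:
  val[0] = 111
  val[1] = 111
  val[2] = 110
  val[3] = 111
  val[4] = 111

110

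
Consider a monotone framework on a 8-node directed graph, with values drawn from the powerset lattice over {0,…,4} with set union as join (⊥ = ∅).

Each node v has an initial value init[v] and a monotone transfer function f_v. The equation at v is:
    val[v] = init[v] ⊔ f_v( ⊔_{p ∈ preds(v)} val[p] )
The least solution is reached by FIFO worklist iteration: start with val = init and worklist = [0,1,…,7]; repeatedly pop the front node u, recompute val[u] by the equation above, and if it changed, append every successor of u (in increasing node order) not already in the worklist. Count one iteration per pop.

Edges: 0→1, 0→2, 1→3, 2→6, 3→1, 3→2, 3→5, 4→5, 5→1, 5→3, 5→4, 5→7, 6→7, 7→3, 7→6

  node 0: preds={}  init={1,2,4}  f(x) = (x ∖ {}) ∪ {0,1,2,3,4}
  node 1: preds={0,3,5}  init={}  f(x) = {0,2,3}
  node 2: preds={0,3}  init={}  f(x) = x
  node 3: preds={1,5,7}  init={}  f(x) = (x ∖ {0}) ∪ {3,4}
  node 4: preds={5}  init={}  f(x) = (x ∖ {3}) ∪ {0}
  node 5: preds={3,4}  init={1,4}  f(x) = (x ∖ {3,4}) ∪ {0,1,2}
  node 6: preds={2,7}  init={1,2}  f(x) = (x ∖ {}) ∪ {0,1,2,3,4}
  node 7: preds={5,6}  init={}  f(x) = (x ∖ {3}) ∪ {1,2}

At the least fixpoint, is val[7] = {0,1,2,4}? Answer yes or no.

Iteration log — 14 steps:
  step 1. node 0  ⊔preds={}  new={0,1,2,3,4}  old={1,2,4}  +wl: 
  step 2. node 1  ⊔preds={0,1,2,3,4}  new={0,2,3}  old={}  +wl: 
  step 3. node 2  ⊔preds={0,1,2,3,4}  new={0,1,2,3,4}  old={}  +wl: 
  step 4. node 3  ⊔preds={0,1,2,3,4}  new={1,2,3,4}  old={}  +wl: 1,2
  step 5. node 4  ⊔preds={1,4}  new={0,1,4}  old={}  +wl: 
  step 6. node 5  ⊔preds={0,1,2,3,4}  new={0,1,2,4}  old={1,4}  +wl: 3,4
  step 7. node 6  ⊔preds={0,1,2,3,4}  new={0,1,2,3,4}  old={1,2}  +wl: 
  step 8. node 7  ⊔preds={0,1,2,3,4}  new={0,1,2,4}  old={}  +wl: 6
  step 9. node 1  ⊔preds={0,1,2,3,4}  new={0,2,3}  stable
  step 10. node 2  ⊔preds={0,1,2,3,4}  new={0,1,2,3,4}  stable
  step 11. node 3  ⊔preds={0,1,2,3,4}  new={1,2,3,4}  stable
  step 12. node 4  ⊔preds={0,1,2,4}  new={0,1,2,4}  old={0,1,4}  +wl: 5
  step 13. node 6  ⊔preds={0,1,2,3,4}  new={0,1,2,3,4}  stable
  step 14. node 5  ⊔preds={0,1,2,3,4}  new={0,1,2,4}  stable

Least fixpoint reached:
  node 0: {0,1,2,3,4}
  node 1: {0,2,3}
  node 2: {0,1,2,3,4}
  node 3: {1,2,3,4}
  node 4: {0,1,2,4}
  node 5: {0,1,2,4}
  node 6: {0,1,2,3,4}
  node 7: {0,1,2,4}

yes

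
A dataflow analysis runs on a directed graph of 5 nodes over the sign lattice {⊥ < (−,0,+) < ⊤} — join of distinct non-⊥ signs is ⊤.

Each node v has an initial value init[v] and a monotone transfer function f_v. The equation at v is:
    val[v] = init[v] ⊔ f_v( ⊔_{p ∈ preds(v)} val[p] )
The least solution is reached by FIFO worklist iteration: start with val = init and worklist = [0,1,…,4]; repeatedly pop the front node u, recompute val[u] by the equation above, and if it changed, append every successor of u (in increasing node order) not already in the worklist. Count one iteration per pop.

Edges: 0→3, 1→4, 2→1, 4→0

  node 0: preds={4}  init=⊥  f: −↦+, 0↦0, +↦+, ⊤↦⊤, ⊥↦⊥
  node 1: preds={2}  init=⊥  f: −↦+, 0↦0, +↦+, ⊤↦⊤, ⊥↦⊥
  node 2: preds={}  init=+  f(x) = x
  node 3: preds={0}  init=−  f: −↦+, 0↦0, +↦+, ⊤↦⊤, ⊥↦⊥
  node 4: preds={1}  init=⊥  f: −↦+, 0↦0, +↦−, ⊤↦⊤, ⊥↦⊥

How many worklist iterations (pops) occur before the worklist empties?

Worklist (7 pops):
  #1 pop 0: in=⊥ → ⊥ (no change)
  #2 pop 1: in=+ → + (was ⊥); enqueue []
  #3 pop 2: in=⊥ → + (no change)
  #4 pop 3: in=⊥ → − (no change)
  #5 pop 4: in=+ → − (was ⊥); enqueue [0]
  #6 pop 0: in=− → + (was ⊥); enqueue [3]
  #7 pop 3: in=+ → ⊤ (was −); enqueue []

Fixpoint:
  val[0] = +
  val[1] = +
  val[2] = +
  val[3] = ⊤
  val[4] = −

7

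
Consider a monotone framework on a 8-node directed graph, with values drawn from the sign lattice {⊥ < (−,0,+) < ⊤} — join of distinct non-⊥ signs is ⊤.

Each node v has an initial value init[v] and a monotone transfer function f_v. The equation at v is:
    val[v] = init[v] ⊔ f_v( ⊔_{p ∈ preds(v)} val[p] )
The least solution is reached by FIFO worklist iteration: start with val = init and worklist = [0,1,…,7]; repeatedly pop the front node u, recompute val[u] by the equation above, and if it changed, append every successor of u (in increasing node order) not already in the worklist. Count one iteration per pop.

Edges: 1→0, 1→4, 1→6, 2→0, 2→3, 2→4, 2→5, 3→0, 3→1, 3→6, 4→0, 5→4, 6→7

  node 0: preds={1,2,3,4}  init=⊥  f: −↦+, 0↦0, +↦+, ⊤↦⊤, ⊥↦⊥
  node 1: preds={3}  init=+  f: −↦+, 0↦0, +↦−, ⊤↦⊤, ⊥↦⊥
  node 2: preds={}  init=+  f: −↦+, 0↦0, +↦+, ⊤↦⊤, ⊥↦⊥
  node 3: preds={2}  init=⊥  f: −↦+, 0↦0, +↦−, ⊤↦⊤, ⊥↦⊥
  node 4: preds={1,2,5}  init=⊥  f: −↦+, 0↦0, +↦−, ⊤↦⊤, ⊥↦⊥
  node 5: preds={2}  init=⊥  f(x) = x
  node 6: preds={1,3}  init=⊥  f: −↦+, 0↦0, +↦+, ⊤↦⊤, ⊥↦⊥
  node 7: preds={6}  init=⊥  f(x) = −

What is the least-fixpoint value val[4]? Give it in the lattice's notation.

−

Iteration log — 11 steps:
  step 1. node 0  ⊔preds=+  new=+  old=⊥  +wl: 
  step 2. node 1  ⊔preds=⊥  new=+  stable
  step 3. node 2  ⊔preds=⊥  new=+  stable
  step 4. node 3  ⊔preds=+  new=−  old=⊥  +wl: 0,1
  step 5. node 4  ⊔preds=+  new=−  old=⊥  +wl: 
  step 6. node 5  ⊔preds=+  new=+  old=⊥  +wl: 4
  step 7. node 6  ⊔preds=⊤  new=⊤  old=⊥  +wl: 
  step 8. node 7  ⊔preds=⊤  new=−  old=⊥  +wl: 
  step 9. node 0  ⊔preds=⊤  new=⊤  old=+  +wl: 
  step 10. node 1  ⊔preds=−  new=+  stable
  step 11. node 4  ⊔preds=+  new=−  stable

Least fixpoint reached:
  node 0: ⊤
  node 1: +
  node 2: +
  node 3: −
  node 4: −
  node 5: +
  node 6: ⊤
  node 7: −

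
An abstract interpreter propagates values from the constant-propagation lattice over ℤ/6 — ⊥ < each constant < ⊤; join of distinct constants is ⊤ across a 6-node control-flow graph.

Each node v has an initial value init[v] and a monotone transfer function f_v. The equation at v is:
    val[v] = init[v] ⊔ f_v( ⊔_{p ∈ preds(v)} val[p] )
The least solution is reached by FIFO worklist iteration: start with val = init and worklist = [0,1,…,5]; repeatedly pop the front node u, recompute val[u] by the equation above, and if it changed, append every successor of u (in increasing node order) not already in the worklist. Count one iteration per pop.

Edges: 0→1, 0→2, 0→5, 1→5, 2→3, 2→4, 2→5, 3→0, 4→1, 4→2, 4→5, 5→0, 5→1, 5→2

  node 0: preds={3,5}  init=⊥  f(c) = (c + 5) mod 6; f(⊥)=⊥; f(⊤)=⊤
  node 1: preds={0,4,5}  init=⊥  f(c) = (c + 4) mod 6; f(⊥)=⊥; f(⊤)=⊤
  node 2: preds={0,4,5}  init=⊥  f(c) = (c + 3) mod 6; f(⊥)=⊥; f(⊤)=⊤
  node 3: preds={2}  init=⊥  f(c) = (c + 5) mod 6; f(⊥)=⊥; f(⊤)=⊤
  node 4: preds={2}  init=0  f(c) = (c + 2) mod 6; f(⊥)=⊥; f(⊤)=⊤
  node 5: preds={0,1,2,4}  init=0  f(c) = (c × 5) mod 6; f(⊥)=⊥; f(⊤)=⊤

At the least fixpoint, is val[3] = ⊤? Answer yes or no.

yes

Worklist (10 pops):
  #1 pop 0: in=0 → 5 (was ⊥); enqueue []
  #2 pop 1: in=⊤ → ⊤ (was ⊥); enqueue []
  #3 pop 2: in=⊤ → ⊤ (was ⊥); enqueue []
  #4 pop 3: in=⊤ → ⊤ (was ⊥); enqueue [0]
  #5 pop 4: in=⊤ → ⊤ (was 0); enqueue [1,2]
  #6 pop 5: in=⊤ → ⊤ (was 0); enqueue []
  #7 pop 0: in=⊤ → ⊤ (was 5); enqueue [5]
  #8 pop 1: in=⊤ → ⊤ (no change)
  #9 pop 2: in=⊤ → ⊤ (no change)
  #10 pop 5: in=⊤ → ⊤ (no change)

Fixpoint:
  val[0] = ⊤
  val[1] = ⊤
  val[2] = ⊤
  val[3] = ⊤
  val[4] = ⊤
  val[5] = ⊤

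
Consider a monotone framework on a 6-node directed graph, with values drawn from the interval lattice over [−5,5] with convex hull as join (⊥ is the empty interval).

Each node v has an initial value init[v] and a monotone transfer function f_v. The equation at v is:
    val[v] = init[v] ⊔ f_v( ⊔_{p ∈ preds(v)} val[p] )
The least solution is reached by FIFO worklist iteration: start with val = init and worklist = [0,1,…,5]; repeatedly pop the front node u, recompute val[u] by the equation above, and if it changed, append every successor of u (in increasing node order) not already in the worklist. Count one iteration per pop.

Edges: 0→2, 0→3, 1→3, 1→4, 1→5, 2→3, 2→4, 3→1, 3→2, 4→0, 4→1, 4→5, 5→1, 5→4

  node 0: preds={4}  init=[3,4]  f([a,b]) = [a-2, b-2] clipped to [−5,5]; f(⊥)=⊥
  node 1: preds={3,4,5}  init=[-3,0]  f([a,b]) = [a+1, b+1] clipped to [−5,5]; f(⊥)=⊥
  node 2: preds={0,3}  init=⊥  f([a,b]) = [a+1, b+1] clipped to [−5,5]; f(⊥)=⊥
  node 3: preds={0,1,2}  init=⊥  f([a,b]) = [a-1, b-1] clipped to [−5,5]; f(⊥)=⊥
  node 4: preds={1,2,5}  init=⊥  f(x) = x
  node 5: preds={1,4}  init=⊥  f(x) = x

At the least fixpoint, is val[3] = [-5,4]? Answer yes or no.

yes

Worklist (20 pops):
  #1 pop 0: in=⊥ → [3,4] (no change)
  #2 pop 1: in=⊥ → [-3,0] (no change)
  #3 pop 2: in=[3,4] → [4,5] (was ⊥); enqueue []
  #4 pop 3: in=[-3,5] → [-4,4] (was ⊥); enqueue [1,2]
  #5 pop 4: in=[-3,5] → [-3,5] (was ⊥); enqueue [0]
  #6 pop 5: in=[-3,5] → [-3,5] (was ⊥); enqueue [4]
  #7 pop 1: in=[-4,5] → [-3,5] (was [-3,0]); enqueue [3,5]
  #8 pop 2: in=[-4,4] → [-3,5] (was [4,5]); enqueue []
  #9 pop 0: in=[-3,5] → [-5,4] (was [3,4]); enqueue [2]
  #10 pop 4: in=[-3,5] → [-3,5] (no change)
  #11 pop 3: in=[-5,5] → [-5,4] (was [-4,4]); enqueue [1]
  #12 pop 5: in=[-3,5] → [-3,5] (no change)
  #13 pop 2: in=[-5,4] → [-4,5] (was [-3,5]); enqueue [3,4]
  #14 pop 1: in=[-5,5] → [-4,5] (was [-3,5]); enqueue [5]
  #15 pop 3: in=[-5,5] → [-5,4] (no change)
  #16 pop 4: in=[-4,5] → [-4,5] (was [-3,5]); enqueue [0,1]
  #17 pop 5: in=[-4,5] → [-4,5] (was [-3,5]); enqueue [4]
  #18 pop 0: in=[-4,5] → [-5,4] (no change)
  #19 pop 1: in=[-5,5] → [-4,5] (no change)
  #20 pop 4: in=[-4,5] → [-4,5] (no change)

Fixpoint:
  val[0] = [-5,4]
  val[1] = [-4,5]
  val[2] = [-4,5]
  val[3] = [-5,4]
  val[4] = [-4,5]
  val[5] = [-4,5]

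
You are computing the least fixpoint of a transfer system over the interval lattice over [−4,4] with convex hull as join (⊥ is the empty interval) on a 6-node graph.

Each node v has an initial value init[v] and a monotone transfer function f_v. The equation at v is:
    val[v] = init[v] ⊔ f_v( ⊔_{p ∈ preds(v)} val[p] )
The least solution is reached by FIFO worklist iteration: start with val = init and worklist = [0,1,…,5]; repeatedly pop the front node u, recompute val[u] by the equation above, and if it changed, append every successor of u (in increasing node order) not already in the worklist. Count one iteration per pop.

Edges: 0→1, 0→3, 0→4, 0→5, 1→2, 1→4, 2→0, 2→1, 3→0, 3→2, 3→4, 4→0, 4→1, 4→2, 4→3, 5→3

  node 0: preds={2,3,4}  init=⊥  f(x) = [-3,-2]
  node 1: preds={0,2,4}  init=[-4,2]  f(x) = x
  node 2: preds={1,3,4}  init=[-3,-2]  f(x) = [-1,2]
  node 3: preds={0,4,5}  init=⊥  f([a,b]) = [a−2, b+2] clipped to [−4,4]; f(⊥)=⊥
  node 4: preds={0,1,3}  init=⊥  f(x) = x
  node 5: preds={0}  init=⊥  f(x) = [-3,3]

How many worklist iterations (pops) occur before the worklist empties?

Worklist (18 pops):
  #1 pop 0: in=[-3,-2] → [-3,-2] (was ⊥); enqueue []
  #2 pop 1: in=[-3,-2] → [-4,2] (no change)
  #3 pop 2: in=[-4,2] → [-3,2] (was [-3,-2]); enqueue [0,1]
  #4 pop 3: in=[-3,-2] → [-4,0] (was ⊥); enqueue [2]
  #5 pop 4: in=[-4,2] → [-4,2] (was ⊥); enqueue [3]
  #6 pop 5: in=[-3,-2] → [-3,3] (was ⊥); enqueue []
  #7 pop 0: in=[-4,2] → [-3,-2] (no change)
  #8 pop 1: in=[-4,2] → [-4,2] (no change)
  #9 pop 2: in=[-4,2] → [-3,2] (no change)
  #10 pop 3: in=[-4,3] → [-4,4] (was [-4,0]); enqueue [0,2,4]
  #11 pop 0: in=[-4,4] → [-3,-2] (no change)
  #12 pop 2: in=[-4,4] → [-3,2] (no change)
  #13 pop 4: in=[-4,4] → [-4,4] (was [-4,2]); enqueue [0,1,2,3]
  #14 pop 0: in=[-4,4] → [-3,-2] (no change)
  #15 pop 1: in=[-4,4] → [-4,4] (was [-4,2]); enqueue [4]
  #16 pop 2: in=[-4,4] → [-3,2] (no change)
  #17 pop 3: in=[-4,4] → [-4,4] (no change)
  #18 pop 4: in=[-4,4] → [-4,4] (no change)

Fixpoint:
  val[0] = [-3,-2]
  val[1] = [-4,4]
  val[2] = [-3,2]
  val[3] = [-4,4]
  val[4] = [-4,4]
  val[5] = [-3,3]

18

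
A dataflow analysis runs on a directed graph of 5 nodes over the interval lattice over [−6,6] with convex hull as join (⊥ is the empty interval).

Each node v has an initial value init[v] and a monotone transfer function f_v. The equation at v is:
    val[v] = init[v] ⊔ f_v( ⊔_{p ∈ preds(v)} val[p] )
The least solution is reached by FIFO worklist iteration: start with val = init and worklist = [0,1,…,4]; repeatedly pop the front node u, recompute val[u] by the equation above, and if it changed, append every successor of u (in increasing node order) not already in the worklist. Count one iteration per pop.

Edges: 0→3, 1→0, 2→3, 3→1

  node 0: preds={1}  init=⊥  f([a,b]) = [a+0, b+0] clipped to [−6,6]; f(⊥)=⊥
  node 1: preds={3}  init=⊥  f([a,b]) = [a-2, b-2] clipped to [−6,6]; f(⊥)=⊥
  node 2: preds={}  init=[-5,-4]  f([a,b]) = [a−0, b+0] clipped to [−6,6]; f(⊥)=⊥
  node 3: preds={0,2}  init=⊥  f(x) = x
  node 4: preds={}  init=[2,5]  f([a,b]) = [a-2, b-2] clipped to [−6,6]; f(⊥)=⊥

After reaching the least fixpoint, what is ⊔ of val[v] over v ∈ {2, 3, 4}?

[-6,5]

Iteration log — 9 steps:
  step 1. node 0  ⊔preds=⊥  new=⊥  stable
  step 2. node 1  ⊔preds=⊥  new=⊥  stable
  step 3. node 2  ⊔preds=⊥  new=[-5,-4]  stable
  step 4. node 3  ⊔preds=[-5,-4]  new=[-5,-4]  old=⊥  +wl: 1
  step 5. node 4  ⊔preds=⊥  new=[2,5]  stable
  step 6. node 1  ⊔preds=[-5,-4]  new=[-6,-6]  old=⊥  +wl: 0
  step 7. node 0  ⊔preds=[-6,-6]  new=[-6,-6]  old=⊥  +wl: 3
  step 8. node 3  ⊔preds=[-6,-4]  new=[-6,-4]  old=[-5,-4]  +wl: 1
  step 9. node 1  ⊔preds=[-6,-4]  new=[-6,-6]  stable

Least fixpoint reached:
  node 0: [-6,-6]
  node 1: [-6,-6]
  node 2: [-5,-4]
  node 3: [-6,-4]
  node 4: [2,5]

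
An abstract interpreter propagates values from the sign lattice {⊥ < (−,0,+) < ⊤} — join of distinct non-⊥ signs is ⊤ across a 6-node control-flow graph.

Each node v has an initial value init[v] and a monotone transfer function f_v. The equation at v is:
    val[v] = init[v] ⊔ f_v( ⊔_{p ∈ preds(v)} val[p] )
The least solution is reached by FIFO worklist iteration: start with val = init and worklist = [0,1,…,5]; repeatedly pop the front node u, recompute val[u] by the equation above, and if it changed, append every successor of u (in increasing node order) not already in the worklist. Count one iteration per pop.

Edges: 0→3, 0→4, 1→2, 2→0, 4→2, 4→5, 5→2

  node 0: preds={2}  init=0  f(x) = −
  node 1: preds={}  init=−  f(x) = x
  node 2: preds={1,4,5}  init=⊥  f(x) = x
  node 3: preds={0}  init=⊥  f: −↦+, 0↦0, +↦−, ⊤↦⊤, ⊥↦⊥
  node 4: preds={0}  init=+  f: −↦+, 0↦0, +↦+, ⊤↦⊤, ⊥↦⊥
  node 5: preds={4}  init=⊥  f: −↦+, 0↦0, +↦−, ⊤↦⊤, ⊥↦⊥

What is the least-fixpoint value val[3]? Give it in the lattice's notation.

⊤

Trace (8 dequeues):
  [1] u=0 | in ⊥ | out ⊤ | prev 0 | push {}
  [2] u=1 | in ⊥ | out − | ==
  [3] u=2 | in ⊤ | out ⊤ | prev ⊥ | push {0}
  [4] u=3 | in ⊤ | out ⊤ | prev ⊥ | push {}
  [5] u=4 | in ⊤ | out ⊤ | prev + | push {2}
  [6] u=5 | in ⊤ | out ⊤ | prev ⊥ | push {}
  [7] u=0 | in ⊤ | out ⊤ | ==
  [8] u=2 | in ⊤ | out ⊤ | ==

Converged values:
  [0] ⊤
  [1] −
  [2] ⊤
  [3] ⊤
  [4] ⊤
  [5] ⊤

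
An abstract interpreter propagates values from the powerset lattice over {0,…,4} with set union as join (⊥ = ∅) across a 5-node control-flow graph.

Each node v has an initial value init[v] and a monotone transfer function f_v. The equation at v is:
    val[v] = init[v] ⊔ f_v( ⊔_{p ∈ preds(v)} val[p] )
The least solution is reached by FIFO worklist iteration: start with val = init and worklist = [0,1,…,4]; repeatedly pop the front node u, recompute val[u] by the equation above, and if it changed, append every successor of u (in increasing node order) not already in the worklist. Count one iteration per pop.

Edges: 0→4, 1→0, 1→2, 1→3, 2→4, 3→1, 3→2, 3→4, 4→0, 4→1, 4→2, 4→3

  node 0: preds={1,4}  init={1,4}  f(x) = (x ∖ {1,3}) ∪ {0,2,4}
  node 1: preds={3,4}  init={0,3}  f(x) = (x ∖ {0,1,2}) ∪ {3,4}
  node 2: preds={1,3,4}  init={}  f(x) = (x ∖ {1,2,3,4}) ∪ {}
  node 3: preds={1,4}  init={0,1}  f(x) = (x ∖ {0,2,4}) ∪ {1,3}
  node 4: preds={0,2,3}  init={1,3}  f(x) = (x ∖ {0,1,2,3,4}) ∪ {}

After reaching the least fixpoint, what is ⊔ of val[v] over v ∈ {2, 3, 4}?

Iteration log — 8 steps:
  step 1. node 0  ⊔preds={0,1,3}  new={0,1,2,4}  old={1,4}  +wl: 
  step 2. node 1  ⊔preds={0,1,3}  new={0,3,4}  old={0,3}  +wl: 0
  step 3. node 2  ⊔preds={0,1,3,4}  new={0}  old={}  +wl: 
  step 4. node 3  ⊔preds={0,1,3,4}  new={0,1,3}  old={0,1}  +wl: 1,2
  step 5. node 4  ⊔preds={0,1,2,3,4}  new={1,3}  stable
  step 6. node 0  ⊔preds={0,1,3,4}  new={0,1,2,4}  stable
  step 7. node 1  ⊔preds={0,1,3}  new={0,3,4}  stable
  step 8. node 2  ⊔preds={0,1,3,4}  new={0}  stable

Least fixpoint reached:
  node 0: {0,1,2,4}
  node 1: {0,3,4}
  node 2: {0}
  node 3: {0,1,3}
  node 4: {1,3}

{0,1,3}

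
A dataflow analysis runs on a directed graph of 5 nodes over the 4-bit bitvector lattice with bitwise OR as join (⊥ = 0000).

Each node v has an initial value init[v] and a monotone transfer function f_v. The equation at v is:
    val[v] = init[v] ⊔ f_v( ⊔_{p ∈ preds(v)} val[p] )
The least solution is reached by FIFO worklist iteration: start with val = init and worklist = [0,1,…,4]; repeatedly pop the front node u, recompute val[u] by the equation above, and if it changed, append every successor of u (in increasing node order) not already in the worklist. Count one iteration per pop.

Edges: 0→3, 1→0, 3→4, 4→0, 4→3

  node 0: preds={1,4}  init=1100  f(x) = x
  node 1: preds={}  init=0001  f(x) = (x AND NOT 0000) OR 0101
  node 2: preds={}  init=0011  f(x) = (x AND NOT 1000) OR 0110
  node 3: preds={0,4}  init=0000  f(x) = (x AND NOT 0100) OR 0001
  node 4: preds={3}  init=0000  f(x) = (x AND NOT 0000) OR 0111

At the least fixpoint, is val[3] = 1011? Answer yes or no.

yes

Worklist (8 pops):
  #1 pop 0: in=0001 → 1101 (was 1100); enqueue []
  #2 pop 1: in=0000 → 0101 (was 0001); enqueue [0]
  #3 pop 2: in=0000 → 0111 (was 0011); enqueue []
  #4 pop 3: in=1101 → 1001 (was 0000); enqueue []
  #5 pop 4: in=1001 → 1111 (was 0000); enqueue [3]
  #6 pop 0: in=1111 → 1111 (was 1101); enqueue []
  #7 pop 3: in=1111 → 1011 (was 1001); enqueue [4]
  #8 pop 4: in=1011 → 1111 (no change)

Fixpoint:
  val[0] = 1111
  val[1] = 0101
  val[2] = 0111
  val[3] = 1011
  val[4] = 1111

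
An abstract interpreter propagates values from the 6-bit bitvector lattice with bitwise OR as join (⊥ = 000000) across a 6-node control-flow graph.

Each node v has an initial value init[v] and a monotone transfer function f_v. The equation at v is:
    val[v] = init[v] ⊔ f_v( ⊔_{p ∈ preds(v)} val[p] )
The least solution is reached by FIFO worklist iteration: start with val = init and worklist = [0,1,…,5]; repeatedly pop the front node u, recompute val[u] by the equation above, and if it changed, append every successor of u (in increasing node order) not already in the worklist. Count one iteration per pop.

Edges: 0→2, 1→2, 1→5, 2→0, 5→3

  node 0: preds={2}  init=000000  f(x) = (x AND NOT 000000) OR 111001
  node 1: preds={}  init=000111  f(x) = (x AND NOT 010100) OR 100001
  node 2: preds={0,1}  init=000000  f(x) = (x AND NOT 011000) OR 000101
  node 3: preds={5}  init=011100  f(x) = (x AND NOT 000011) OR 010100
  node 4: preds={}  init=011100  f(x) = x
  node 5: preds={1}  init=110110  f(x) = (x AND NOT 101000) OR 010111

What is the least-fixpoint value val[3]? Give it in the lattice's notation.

111100

Trace (9 dequeues):
  [1] u=0 | in 000000 | out 111001 | prev 000000 | push {}
  [2] u=1 | in 000000 | out 100111 | prev 000111 | push {}
  [3] u=2 | in 111111 | out 100111 | prev 000000 | push {0}
  [4] u=3 | in 110110 | out 111100 | prev 011100 | push {}
  [5] u=4 | in 000000 | out 011100 | ==
  [6] u=5 | in 100111 | out 110111 | prev 110110 | push {3}
  [7] u=0 | in 100111 | out 111111 | prev 111001 | push {2}
  [8] u=3 | in 110111 | out 111100 | ==
  [9] u=2 | in 111111 | out 100111 | ==

Converged values:
  [0] 111111
  [1] 100111
  [2] 100111
  [3] 111100
  [4] 011100
  [5] 110111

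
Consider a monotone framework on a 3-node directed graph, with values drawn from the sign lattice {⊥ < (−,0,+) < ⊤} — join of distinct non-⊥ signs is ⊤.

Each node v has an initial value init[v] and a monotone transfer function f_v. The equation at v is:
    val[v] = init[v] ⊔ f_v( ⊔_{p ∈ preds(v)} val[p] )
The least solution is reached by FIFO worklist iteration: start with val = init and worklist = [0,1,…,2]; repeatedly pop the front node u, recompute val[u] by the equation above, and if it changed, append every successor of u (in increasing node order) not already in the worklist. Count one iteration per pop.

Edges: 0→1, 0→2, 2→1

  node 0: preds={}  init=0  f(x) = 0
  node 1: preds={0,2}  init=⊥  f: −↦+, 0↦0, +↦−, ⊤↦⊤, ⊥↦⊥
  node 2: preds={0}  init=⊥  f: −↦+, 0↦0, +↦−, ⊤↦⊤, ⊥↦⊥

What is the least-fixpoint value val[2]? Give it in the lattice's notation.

0

Trace (4 dequeues):
  [1] u=0 | in ⊥ | out 0 | ==
  [2] u=1 | in 0 | out 0 | prev ⊥ | push {}
  [3] u=2 | in 0 | out 0 | prev ⊥ | push {1}
  [4] u=1 | in 0 | out 0 | ==

Converged values:
  [0] 0
  [1] 0
  [2] 0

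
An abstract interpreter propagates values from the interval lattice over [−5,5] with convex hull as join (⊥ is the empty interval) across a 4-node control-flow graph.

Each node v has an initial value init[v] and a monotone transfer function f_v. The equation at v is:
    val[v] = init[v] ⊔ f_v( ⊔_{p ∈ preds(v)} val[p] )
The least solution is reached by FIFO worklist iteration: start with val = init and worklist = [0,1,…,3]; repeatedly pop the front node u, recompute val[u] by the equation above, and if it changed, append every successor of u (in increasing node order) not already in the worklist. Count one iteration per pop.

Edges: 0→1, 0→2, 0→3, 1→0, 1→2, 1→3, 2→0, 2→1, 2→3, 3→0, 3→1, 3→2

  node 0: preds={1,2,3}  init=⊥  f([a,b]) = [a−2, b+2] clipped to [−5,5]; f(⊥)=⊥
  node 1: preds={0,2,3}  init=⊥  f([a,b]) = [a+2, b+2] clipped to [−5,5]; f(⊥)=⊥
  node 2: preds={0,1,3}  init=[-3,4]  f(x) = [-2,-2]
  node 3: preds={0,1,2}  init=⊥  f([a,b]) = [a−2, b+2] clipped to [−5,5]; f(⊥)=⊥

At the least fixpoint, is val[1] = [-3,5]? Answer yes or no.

yes

Worklist (7 pops):
  #1 pop 0: in=[-3,4] → [-5,5] (was ⊥); enqueue []
  #2 pop 1: in=[-5,5] → [-3,5] (was ⊥); enqueue [0]
  #3 pop 2: in=[-5,5] → [-3,4] (no change)
  #4 pop 3: in=[-5,5] → [-5,5] (was ⊥); enqueue [1,2]
  #5 pop 0: in=[-5,5] → [-5,5] (no change)
  #6 pop 1: in=[-5,5] → [-3,5] (no change)
  #7 pop 2: in=[-5,5] → [-3,4] (no change)

Fixpoint:
  val[0] = [-5,5]
  val[1] = [-3,5]
  val[2] = [-3,4]
  val[3] = [-5,5]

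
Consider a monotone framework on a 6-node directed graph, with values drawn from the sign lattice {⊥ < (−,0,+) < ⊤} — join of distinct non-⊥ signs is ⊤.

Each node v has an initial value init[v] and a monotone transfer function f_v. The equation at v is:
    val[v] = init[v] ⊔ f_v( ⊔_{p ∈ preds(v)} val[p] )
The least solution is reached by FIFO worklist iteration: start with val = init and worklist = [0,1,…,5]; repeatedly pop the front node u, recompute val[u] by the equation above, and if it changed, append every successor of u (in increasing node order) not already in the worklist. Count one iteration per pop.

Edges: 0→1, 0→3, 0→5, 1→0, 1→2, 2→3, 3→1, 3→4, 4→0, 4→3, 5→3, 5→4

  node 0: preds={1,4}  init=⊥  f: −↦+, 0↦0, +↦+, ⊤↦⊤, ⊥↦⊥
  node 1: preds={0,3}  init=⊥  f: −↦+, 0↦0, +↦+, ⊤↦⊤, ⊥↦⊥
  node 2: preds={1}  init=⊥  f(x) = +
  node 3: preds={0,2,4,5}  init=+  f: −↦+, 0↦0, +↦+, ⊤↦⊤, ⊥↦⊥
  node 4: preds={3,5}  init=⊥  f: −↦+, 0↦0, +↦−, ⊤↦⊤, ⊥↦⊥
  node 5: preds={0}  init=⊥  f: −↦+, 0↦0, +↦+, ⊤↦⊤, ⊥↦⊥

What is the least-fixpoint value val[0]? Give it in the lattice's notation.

⊤

Worklist (14 pops):
  #1 pop 0: in=⊥ → ⊥ (no change)
  #2 pop 1: in=+ → + (was ⊥); enqueue [0]
  #3 pop 2: in=+ → + (was ⊥); enqueue []
  #4 pop 3: in=+ → + (no change)
  #5 pop 4: in=+ → − (was ⊥); enqueue [3]
  #6 pop 5: in=⊥ → ⊥ (no change)
  #7 pop 0: in=⊤ → ⊤ (was ⊥); enqueue [1,5]
  #8 pop 3: in=⊤ → ⊤ (was +); enqueue [4]
  #9 pop 1: in=⊤ → ⊤ (was +); enqueue [0,2]
  #10 pop 5: in=⊤ → ⊤ (was ⊥); enqueue [3]
  #11 pop 4: in=⊤ → ⊤ (was −); enqueue []
  #12 pop 0: in=⊤ → ⊤ (no change)
  #13 pop 2: in=⊤ → + (no change)
  #14 pop 3: in=⊤ → ⊤ (no change)

Fixpoint:
  val[0] = ⊤
  val[1] = ⊤
  val[2] = +
  val[3] = ⊤
  val[4] = ⊤
  val[5] = ⊤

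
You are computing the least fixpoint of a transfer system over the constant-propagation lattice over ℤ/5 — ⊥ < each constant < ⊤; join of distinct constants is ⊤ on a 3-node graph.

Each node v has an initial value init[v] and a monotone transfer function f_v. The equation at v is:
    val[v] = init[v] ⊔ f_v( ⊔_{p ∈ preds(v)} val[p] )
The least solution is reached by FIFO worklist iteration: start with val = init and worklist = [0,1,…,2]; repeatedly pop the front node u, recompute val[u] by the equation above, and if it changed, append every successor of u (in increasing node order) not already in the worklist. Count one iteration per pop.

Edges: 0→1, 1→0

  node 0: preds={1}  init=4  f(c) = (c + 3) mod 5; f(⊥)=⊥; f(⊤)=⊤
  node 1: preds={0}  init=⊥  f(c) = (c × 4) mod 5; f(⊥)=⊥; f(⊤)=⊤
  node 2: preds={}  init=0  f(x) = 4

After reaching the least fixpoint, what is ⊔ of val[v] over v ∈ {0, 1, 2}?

Worklist (4 pops):
  #1 pop 0: in=⊥ → 4 (no change)
  #2 pop 1: in=4 → 1 (was ⊥); enqueue [0]
  #3 pop 2: in=⊥ → ⊤ (was 0); enqueue []
  #4 pop 0: in=1 → 4 (no change)

Fixpoint:
  val[0] = 4
  val[1] = 1
  val[2] = ⊤

⊤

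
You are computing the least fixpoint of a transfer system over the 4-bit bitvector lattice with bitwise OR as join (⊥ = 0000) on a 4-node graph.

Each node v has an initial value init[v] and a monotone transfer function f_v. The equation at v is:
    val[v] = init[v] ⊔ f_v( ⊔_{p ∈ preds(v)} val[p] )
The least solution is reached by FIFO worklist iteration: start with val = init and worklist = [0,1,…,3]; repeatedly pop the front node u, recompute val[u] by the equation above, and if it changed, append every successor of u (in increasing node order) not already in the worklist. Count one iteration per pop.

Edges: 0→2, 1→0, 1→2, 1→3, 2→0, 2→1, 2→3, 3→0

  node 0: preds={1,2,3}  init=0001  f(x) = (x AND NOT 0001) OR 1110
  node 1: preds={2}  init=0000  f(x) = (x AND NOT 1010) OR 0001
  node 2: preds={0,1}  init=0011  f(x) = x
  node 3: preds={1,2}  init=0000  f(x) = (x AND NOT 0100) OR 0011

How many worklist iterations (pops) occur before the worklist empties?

9

Iteration log — 9 steps:
  step 1. node 0  ⊔preds=0011  new=1111  old=0001  +wl: 
  step 2. node 1  ⊔preds=0011  new=0001  old=0000  +wl: 0
  step 3. node 2  ⊔preds=1111  new=1111  old=0011  +wl: 1
  step 4. node 3  ⊔preds=1111  new=1011  old=0000  +wl: 
  step 5. node 0  ⊔preds=1111  new=1111  stable
  step 6. node 1  ⊔preds=1111  new=0101  old=0001  +wl: 0,2,3
  step 7. node 0  ⊔preds=1111  new=1111  stable
  step 8. node 2  ⊔preds=1111  new=1111  stable
  step 9. node 3  ⊔preds=1111  new=1011  stable

Least fixpoint reached:
  node 0: 1111
  node 1: 0101
  node 2: 1111
  node 3: 1011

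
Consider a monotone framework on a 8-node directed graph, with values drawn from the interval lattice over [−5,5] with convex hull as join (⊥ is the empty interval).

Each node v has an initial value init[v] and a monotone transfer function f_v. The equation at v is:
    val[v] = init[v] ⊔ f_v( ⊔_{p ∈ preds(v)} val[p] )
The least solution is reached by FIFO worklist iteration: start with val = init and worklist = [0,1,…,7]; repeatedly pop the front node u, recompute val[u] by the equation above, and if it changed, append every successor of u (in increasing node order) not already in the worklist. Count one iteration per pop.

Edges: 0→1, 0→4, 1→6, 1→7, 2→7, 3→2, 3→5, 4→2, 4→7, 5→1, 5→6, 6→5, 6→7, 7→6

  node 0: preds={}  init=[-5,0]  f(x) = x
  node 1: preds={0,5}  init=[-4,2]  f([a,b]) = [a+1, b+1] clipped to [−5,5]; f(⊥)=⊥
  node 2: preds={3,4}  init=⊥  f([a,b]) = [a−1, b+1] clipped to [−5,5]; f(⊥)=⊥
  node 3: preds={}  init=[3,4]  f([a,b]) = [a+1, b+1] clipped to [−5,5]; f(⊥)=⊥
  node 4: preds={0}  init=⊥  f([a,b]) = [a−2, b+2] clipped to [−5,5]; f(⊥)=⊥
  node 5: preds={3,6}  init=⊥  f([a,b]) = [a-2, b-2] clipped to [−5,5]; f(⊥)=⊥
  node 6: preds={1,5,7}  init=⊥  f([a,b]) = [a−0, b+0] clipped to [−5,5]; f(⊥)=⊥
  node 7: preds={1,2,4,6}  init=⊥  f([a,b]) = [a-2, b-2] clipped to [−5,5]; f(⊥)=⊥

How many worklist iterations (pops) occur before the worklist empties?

Worklist (15 pops):
  #1 pop 0: in=⊥ → [-5,0] (no change)
  #2 pop 1: in=[-5,0] → [-4,2] (no change)
  #3 pop 2: in=[3,4] → [2,5] (was ⊥); enqueue []
  #4 pop 3: in=⊥ → [3,4] (no change)
  #5 pop 4: in=[-5,0] → [-5,2] (was ⊥); enqueue [2]
  #6 pop 5: in=[3,4] → [1,2] (was ⊥); enqueue [1]
  #7 pop 6: in=[-4,2] → [-4,2] (was ⊥); enqueue [5]
  #8 pop 7: in=[-5,5] → [-5,3] (was ⊥); enqueue [6]
  #9 pop 2: in=[-5,4] → [-5,5] (was [2,5]); enqueue [7]
  #10 pop 1: in=[-5,2] → [-4,3] (was [-4,2]); enqueue []
  #11 pop 5: in=[-4,4] → [-5,2] (was [1,2]); enqueue [1]
  #12 pop 6: in=[-5,3] → [-5,3] (was [-4,2]); enqueue [5]
  #13 pop 7: in=[-5,5] → [-5,3] (no change)
  #14 pop 1: in=[-5,2] → [-4,3] (no change)
  #15 pop 5: in=[-5,4] → [-5,2] (no change)

Fixpoint:
  val[0] = [-5,0]
  val[1] = [-4,3]
  val[2] = [-5,5]
  val[3] = [3,4]
  val[4] = [-5,2]
  val[5] = [-5,2]
  val[6] = [-5,3]
  val[7] = [-5,3]

15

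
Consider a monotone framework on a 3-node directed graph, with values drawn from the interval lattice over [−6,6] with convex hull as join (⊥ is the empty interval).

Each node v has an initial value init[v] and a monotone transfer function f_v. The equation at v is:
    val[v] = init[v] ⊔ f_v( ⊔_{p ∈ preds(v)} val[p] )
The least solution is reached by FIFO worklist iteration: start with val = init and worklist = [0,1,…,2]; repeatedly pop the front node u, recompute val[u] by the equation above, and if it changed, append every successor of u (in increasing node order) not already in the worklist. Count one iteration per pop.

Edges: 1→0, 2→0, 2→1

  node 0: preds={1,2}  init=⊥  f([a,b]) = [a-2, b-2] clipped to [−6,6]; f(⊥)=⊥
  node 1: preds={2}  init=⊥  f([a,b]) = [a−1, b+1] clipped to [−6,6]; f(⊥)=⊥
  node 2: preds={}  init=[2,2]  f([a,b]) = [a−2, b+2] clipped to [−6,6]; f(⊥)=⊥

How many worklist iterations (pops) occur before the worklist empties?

4

Iteration log — 4 steps:
  step 1. node 0  ⊔preds=[2,2]  new=[0,0]  old=⊥  +wl: 
  step 2. node 1  ⊔preds=[2,2]  new=[1,3]  old=⊥  +wl: 0
  step 3. node 2  ⊔preds=⊥  new=[2,2]  stable
  step 4. node 0  ⊔preds=[1,3]  new=[-1,1]  old=[0,0]  +wl: 

Least fixpoint reached:
  node 0: [-1,1]
  node 1: [1,3]
  node 2: [2,2]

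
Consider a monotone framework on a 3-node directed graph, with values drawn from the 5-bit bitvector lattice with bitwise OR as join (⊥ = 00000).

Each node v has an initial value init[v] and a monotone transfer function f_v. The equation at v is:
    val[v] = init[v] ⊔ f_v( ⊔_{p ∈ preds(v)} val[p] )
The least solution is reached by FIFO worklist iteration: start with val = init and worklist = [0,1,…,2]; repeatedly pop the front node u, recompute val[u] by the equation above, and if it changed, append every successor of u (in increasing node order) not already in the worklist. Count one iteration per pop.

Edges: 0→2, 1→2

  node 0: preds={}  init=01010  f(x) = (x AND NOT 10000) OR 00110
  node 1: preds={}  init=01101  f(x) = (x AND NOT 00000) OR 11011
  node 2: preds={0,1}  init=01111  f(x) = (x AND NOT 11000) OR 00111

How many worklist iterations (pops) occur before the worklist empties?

Trace (3 dequeues):
  [1] u=0 | in 00000 | out 01110 | prev 01010 | push {}
  [2] u=1 | in 00000 | out 11111 | prev 01101 | push {}
  [3] u=2 | in 11111 | out 01111 | ==

Converged values:
  [0] 01110
  [1] 11111
  [2] 01111

3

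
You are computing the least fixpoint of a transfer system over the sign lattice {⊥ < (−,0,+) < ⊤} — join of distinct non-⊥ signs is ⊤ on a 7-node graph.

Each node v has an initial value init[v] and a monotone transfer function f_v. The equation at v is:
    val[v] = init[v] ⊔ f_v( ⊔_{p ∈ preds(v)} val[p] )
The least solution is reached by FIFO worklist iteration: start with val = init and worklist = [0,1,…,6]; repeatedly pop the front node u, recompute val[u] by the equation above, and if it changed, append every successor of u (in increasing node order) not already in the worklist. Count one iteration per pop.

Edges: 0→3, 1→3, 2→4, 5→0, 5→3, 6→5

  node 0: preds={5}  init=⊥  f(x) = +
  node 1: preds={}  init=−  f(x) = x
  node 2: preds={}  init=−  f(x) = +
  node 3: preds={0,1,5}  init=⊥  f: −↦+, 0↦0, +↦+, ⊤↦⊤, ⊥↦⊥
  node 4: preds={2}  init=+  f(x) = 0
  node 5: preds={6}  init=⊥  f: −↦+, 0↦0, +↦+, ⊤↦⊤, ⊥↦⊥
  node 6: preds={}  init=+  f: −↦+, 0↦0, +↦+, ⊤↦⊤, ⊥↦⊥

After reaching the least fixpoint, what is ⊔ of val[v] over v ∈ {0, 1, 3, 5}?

⊤

Worklist (9 pops):
  #1 pop 0: in=⊥ → + (was ⊥); enqueue []
  #2 pop 1: in=⊥ → − (no change)
  #3 pop 2: in=⊥ → ⊤ (was −); enqueue []
  #4 pop 3: in=⊤ → ⊤ (was ⊥); enqueue []
  #5 pop 4: in=⊤ → ⊤ (was +); enqueue []
  #6 pop 5: in=+ → + (was ⊥); enqueue [0,3]
  #7 pop 6: in=⊥ → + (no change)
  #8 pop 0: in=+ → + (no change)
  #9 pop 3: in=⊤ → ⊤ (no change)

Fixpoint:
  val[0] = +
  val[1] = −
  val[2] = ⊤
  val[3] = ⊤
  val[4] = ⊤
  val[5] = +
  val[6] = +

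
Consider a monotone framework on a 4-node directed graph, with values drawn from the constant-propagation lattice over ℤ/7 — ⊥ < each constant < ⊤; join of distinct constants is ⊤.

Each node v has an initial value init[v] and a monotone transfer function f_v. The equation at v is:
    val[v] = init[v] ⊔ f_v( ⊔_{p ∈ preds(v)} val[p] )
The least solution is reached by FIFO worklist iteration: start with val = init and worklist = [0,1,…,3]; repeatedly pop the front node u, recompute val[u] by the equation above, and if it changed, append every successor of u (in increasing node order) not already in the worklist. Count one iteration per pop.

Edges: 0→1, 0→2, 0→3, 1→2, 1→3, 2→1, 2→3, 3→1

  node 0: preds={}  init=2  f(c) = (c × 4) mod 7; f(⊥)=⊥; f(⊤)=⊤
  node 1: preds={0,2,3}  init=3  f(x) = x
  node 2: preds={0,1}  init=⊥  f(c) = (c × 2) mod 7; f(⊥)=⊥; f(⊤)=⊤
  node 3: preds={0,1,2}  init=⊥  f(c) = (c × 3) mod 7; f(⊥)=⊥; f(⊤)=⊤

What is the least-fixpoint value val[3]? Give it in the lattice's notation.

Iteration log — 5 steps:
  step 1. node 0  ⊔preds=⊥  new=2  stable
  step 2. node 1  ⊔preds=2  new=⊤  old=3  +wl: 
  step 3. node 2  ⊔preds=⊤  new=⊤  old=⊥  +wl: 1
  step 4. node 3  ⊔preds=⊤  new=⊤  old=⊥  +wl: 
  step 5. node 1  ⊔preds=⊤  new=⊤  stable

Least fixpoint reached:
  node 0: 2
  node 1: ⊤
  node 2: ⊤
  node 3: ⊤

⊤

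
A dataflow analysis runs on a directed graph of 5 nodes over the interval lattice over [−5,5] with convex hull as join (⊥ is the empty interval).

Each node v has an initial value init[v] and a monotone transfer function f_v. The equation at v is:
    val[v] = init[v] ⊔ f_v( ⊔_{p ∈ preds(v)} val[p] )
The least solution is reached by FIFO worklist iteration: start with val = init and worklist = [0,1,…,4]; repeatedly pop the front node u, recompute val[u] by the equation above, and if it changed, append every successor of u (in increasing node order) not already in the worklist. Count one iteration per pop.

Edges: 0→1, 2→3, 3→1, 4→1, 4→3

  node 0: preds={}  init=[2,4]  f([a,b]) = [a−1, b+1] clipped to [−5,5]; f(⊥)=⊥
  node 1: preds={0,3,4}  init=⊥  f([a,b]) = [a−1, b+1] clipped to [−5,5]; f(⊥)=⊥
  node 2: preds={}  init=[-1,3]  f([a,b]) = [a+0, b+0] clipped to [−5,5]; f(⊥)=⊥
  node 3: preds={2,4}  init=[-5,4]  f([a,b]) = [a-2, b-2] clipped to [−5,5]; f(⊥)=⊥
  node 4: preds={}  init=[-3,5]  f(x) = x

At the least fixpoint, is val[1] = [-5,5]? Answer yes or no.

Worklist (5 pops):
  #1 pop 0: in=⊥ → [2,4] (no change)
  #2 pop 1: in=[-5,5] → [-5,5] (was ⊥); enqueue []
  #3 pop 2: in=⊥ → [-1,3] (no change)
  #4 pop 3: in=[-3,5] → [-5,4] (no change)
  #5 pop 4: in=⊥ → [-3,5] (no change)

Fixpoint:
  val[0] = [2,4]
  val[1] = [-5,5]
  val[2] = [-1,3]
  val[3] = [-5,4]
  val[4] = [-3,5]

yes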